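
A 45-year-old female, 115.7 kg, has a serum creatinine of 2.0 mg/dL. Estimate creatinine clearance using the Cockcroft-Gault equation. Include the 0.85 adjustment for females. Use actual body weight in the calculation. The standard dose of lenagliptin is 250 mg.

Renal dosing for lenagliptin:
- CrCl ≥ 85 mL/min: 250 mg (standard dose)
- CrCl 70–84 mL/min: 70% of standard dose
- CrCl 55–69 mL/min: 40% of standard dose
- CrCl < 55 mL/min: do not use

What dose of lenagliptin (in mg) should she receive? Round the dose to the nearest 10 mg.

CrCl = (140 − 45) × 115.7 / (72 × 2) × 0.85 = 10991.5 / 144.00 × 0.85 ≈ 64.9 mL/min
CrCl ≈ 65 mL/min → bracket 55–69 mL/min.
40% of 250 mg = 100 mg

100 mg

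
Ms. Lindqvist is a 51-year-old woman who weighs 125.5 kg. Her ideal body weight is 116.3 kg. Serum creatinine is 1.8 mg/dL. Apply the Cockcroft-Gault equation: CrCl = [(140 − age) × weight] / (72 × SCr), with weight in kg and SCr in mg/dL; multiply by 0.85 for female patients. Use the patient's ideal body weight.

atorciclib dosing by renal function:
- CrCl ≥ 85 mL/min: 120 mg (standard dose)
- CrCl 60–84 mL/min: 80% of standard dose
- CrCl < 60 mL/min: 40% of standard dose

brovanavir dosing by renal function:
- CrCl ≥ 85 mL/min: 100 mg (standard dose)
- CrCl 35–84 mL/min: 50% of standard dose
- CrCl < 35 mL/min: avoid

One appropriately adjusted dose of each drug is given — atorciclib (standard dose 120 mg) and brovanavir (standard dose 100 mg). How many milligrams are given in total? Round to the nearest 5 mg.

CrCl = (140 − 51) × 116.3 / (72 × 1.8) × 0.85 = 10350.7 / 129.60 × 0.85 ≈ 67.9 mL/min
CrCl ≈ 68 mL/min.
atorciclib: 60–84 mL/min → 80% of 120 mg = 96 mg.
brovanavir: 35–84 mL/min → 50% of 100 mg = 50 mg.
Total = 96 + 50 = 146 mg.

145 mg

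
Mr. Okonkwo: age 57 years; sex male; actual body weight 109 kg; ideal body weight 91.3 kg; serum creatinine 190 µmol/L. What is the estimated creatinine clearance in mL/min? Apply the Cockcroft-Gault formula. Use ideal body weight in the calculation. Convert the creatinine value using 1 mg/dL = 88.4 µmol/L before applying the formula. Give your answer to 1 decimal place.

49.0 mL/min

SCr = 190 / 88.4 = 2.149 mg/dL
CrCl = (140 − 57) × 91.3 / (72 × 2.149) = 7577.9 / 154.73 ≈ 49.0 mL/min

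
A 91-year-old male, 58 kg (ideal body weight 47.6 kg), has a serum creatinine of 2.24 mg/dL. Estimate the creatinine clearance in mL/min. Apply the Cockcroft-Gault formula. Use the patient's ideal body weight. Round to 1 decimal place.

14.5 mL/min

CrCl = (140 − 91) × 47.6 / (72 × 2.24) = 2332.4 / 161.28 ≈ 14.5 mL/min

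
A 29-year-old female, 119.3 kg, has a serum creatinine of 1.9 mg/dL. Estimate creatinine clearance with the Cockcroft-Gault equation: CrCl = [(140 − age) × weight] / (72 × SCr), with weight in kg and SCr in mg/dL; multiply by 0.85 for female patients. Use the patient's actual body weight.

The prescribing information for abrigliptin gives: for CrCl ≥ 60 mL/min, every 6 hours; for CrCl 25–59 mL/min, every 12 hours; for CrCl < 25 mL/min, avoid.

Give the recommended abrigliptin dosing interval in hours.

CrCl = (140 − 29) × 119.3 / (72 × 1.9) × 0.85 = 13242.3 / 136.80 × 0.85 ≈ 82.3 mL/min
CrCl ≈ 82 mL/min → bracket ≥ 60 mL/min → every 6 hours.

every 6 hours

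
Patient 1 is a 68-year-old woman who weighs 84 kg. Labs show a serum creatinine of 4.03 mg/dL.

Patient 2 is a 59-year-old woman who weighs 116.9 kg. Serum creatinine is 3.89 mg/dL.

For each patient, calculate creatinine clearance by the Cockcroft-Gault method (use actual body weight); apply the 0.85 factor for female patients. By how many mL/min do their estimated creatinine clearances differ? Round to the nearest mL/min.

Patient 1: CrCl = (140 − 68) × 84 / (72 × 4.03) × 0.85 = 6048.0 / 290.16 × 0.85 ≈ 17.7 mL/min
Patient 2: CrCl = (140 − 59) × 116.9 / (72 × 3.89) × 0.85 = 9468.9 / 280.08 × 0.85 ≈ 28.7 mL/min
|17.7 − 28.7| = 11.0 mL/min

11 mL/min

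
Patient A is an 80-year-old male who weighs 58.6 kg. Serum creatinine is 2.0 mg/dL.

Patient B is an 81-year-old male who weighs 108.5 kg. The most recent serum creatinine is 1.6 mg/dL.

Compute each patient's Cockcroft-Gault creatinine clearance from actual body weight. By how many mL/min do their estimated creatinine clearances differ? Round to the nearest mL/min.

Patient A: CrCl = (140 − 80) × 58.6 / (72 × 2) = 3516.0 / 144.00 ≈ 24.4 mL/min
Patient B: CrCl = (140 − 81) × 108.5 / (72 × 1.6) = 6401.5 / 115.20 ≈ 55.6 mL/min
|24.4 − 55.6| = 31.2 mL/min

31 mL/min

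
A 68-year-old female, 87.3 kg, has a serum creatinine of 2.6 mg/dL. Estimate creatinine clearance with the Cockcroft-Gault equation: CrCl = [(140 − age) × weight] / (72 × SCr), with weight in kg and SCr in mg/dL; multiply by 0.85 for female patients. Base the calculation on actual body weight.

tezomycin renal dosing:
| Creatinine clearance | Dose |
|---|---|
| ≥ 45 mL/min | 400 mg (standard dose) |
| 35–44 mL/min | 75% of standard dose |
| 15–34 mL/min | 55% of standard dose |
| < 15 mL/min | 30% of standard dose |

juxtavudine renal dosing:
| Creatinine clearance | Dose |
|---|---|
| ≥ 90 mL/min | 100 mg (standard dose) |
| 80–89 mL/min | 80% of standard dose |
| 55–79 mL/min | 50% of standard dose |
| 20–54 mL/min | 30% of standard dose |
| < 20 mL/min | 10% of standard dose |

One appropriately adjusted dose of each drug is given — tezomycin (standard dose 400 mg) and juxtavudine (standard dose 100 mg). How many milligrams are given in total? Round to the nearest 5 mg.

CrCl = (140 − 68) × 87.3 / (72 × 2.6) × 0.85 = 6285.6 / 187.20 × 0.85 ≈ 28.5 mL/min
CrCl ≈ 29 mL/min.
tezomycin: 15–34 mL/min → 55% of 400 mg = 220 mg.
juxtavudine: 20–54 mL/min → 30% of 100 mg = 30 mg.
Total = 220 + 30 = 250 mg.

250 mg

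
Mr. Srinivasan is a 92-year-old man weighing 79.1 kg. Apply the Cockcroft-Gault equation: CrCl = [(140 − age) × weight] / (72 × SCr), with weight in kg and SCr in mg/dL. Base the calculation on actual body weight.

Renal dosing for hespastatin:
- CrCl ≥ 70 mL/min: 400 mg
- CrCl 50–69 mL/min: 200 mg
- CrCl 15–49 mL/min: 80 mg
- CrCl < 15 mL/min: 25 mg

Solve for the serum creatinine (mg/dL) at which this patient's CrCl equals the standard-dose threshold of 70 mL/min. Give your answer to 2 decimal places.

0.75 mg/dL

Standard dose requires CrCl ≥ 70 mL/min.
Set (140 − 92) × 79.1 / (72 × SCr) = 70
SCr = (140 − 92) × 79.1 / (72 × 70) = 0.753 mg/dL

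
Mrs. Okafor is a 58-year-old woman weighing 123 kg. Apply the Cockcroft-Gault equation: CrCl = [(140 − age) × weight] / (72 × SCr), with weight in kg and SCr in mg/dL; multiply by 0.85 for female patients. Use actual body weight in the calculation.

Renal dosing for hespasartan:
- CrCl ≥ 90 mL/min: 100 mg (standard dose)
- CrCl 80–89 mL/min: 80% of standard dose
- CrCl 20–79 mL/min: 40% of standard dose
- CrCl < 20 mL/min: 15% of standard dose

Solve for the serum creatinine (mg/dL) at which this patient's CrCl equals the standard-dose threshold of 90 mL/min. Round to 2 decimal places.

1.32 mg/dL

Standard dose requires CrCl ≥ 90 mL/min.
Set (140 − 58) × 123 × 0.85 / (72 × SCr) = 90
SCr = (140 − 58) × 123 × 0.85 / (72 × 90) = 1.323 mg/dL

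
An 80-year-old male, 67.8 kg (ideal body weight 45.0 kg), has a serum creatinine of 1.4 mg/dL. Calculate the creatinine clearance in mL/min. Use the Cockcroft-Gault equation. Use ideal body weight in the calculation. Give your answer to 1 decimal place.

CrCl = (140 − 80) × 45 / (72 × 1.4) = 2700.0 / 100.80 ≈ 26.8 mL/min

26.8 mL/min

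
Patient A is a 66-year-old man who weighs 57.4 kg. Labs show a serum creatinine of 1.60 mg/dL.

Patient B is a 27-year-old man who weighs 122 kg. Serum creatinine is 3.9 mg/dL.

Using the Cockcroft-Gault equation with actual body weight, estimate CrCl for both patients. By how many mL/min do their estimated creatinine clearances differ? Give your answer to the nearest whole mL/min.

Patient A: CrCl = (140 − 66) × 57.4 / (72 × 1.6) = 4247.6 / 115.20 ≈ 36.9 mL/min
Patient B: CrCl = (140 − 27) × 122 / (72 × 3.9) = 13786.0 / 280.80 ≈ 49.1 mL/min
|36.9 − 49.1| = 12.2 mL/min

12 mL/min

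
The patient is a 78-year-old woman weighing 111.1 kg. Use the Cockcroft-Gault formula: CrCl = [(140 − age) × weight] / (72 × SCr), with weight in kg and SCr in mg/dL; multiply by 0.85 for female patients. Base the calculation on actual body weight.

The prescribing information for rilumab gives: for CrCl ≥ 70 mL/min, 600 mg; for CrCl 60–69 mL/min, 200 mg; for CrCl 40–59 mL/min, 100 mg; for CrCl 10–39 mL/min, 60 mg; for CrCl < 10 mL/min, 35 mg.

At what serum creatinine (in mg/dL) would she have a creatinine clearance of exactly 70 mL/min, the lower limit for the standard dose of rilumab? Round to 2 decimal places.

1.16 mg/dL

Standard dose requires CrCl ≥ 70 mL/min.
Set (140 − 78) × 111.1 × 0.85 / (72 × SCr) = 70
SCr = (140 − 78) × 111.1 × 0.85 / (72 × 70) = 1.162 mg/dL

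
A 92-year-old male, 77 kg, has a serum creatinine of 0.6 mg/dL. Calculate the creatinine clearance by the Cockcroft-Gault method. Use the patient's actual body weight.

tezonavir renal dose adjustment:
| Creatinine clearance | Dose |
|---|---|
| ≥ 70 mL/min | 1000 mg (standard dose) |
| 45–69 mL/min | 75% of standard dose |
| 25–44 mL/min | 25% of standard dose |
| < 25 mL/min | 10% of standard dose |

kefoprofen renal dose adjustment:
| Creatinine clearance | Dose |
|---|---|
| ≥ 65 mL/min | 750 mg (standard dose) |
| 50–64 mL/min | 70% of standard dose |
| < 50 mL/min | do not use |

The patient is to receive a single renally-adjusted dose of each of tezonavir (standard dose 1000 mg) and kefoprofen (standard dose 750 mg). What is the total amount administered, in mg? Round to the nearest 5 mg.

1750 mg

CrCl = (140 − 92) × 77 / (72 × 0.6) = 3696.0 / 43.20 ≈ 85.6 mL/min
CrCl ≈ 86 mL/min.
tezonavir: ≥ 70 mL/min → 100% of 1000 mg = 1000 mg.
kefoprofen: ≥ 65 mL/min → 100% of 750 mg = 750 mg.
Total = 1000 + 750 = 1750 mg.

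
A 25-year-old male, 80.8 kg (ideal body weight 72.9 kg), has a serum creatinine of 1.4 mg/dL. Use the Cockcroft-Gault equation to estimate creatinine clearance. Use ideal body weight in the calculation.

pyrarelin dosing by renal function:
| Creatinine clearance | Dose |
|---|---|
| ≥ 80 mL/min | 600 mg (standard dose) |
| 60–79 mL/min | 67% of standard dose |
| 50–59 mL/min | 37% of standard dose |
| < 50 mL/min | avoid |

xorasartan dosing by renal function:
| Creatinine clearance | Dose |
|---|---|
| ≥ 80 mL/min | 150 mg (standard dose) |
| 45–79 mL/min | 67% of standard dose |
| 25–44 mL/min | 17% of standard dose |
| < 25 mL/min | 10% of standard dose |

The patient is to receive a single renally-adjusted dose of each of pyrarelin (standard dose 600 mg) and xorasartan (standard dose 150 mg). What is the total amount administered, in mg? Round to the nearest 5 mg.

CrCl = (140 − 25) × 72.9 / (72 × 1.4) = 8383.5 / 100.80 ≈ 83.2 mL/min
CrCl ≈ 83 mL/min.
pyrarelin: ≥ 80 mL/min → 100% of 600 mg = 600 mg.
xorasartan: ≥ 80 mL/min → 100% of 150 mg = 150 mg.
Total = 600 + 150 = 750 mg.

750 mg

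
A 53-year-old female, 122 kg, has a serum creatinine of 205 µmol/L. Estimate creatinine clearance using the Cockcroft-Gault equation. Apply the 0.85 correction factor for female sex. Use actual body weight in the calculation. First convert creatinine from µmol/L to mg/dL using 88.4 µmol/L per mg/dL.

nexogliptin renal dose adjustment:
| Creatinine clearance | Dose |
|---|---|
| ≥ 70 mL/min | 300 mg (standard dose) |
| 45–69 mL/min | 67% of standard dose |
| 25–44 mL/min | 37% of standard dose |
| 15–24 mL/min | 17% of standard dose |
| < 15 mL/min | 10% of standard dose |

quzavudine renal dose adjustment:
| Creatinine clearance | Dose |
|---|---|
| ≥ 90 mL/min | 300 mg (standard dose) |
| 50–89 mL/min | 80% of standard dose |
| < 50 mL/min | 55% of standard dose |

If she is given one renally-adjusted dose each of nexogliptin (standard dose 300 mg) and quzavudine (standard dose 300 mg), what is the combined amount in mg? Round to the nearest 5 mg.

440 mg

SCr = 205 / 88.4 = 2.319 mg/dL
CrCl = (140 − 53) × 122 / (72 × 2.319) × 0.85 = 10614.0 / 166.97 × 0.85 ≈ 54.0 mL/min
CrCl ≈ 54 mL/min.
nexogliptin: 45–69 mL/min → 67% of 300 mg = 201 mg.
quzavudine: 50–89 mL/min → 80% of 300 mg = 240 mg.
Total = 201 + 240 = 441 mg.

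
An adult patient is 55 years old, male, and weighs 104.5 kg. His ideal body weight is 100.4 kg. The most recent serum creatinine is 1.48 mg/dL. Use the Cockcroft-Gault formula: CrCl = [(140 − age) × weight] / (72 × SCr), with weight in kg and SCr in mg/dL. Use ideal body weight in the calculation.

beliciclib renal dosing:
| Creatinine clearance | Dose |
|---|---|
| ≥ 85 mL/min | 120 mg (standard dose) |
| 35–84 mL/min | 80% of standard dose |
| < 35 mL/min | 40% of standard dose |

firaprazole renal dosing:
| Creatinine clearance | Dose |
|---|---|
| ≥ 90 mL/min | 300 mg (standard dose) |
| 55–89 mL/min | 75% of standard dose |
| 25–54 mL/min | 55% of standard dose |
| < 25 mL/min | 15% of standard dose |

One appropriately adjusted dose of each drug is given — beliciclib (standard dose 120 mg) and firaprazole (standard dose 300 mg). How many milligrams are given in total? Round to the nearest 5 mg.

CrCl = (140 − 55) × 100.4 / (72 × 1.48) = 8534.0 / 106.56 ≈ 80.1 mL/min
CrCl ≈ 80 mL/min.
beliciclib: 35–84 mL/min → 80% of 120 mg = 96 mg.
firaprazole: 55–89 mL/min → 75% of 300 mg = 225 mg.
Total = 96 + 225 = 321 mg.

320 mg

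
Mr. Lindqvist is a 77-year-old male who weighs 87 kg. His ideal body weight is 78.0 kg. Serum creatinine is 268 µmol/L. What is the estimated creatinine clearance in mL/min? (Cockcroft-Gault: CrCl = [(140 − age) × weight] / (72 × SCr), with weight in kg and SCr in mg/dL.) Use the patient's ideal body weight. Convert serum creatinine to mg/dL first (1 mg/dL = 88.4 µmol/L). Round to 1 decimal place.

SCr = 268 / 88.4 = 3.032 mg/dL
CrCl = (140 − 77) × 78 / (72 × 3.032) = 4914.0 / 218.30 ≈ 22.5 mL/min

22.5 mL/min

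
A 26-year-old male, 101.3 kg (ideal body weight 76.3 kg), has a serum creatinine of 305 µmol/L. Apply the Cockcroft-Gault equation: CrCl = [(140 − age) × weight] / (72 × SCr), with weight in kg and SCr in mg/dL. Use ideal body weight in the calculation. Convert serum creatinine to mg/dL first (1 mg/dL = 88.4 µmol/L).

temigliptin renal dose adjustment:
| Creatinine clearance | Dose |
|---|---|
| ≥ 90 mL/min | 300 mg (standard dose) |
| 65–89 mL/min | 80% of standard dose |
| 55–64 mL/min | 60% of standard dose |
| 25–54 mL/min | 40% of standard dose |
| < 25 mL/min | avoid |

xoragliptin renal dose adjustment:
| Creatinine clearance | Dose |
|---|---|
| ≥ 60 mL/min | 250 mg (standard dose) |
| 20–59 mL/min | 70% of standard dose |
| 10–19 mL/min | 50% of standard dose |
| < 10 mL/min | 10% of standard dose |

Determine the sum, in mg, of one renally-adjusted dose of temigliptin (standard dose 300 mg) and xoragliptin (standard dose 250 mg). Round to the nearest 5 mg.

SCr = 305 / 88.4 = 3.45 mg/dL
CrCl = (140 − 26) × 76.3 / (72 × 3.45) = 8698.2 / 248.40 ≈ 35.0 mL/min
CrCl ≈ 35 mL/min.
temigliptin: 25–54 mL/min → 40% of 300 mg = 120 mg.
xoragliptin: 20–59 mL/min → 70% of 250 mg = 175 mg.
Total = 120 + 175 = 295 mg.

295 mg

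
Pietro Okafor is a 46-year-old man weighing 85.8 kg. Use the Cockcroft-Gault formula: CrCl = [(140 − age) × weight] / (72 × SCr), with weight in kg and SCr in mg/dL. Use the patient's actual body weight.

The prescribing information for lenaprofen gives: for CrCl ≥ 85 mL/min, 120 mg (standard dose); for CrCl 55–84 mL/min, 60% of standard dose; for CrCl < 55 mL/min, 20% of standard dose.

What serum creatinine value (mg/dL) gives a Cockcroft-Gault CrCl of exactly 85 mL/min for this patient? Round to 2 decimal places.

Standard dose requires CrCl ≥ 85 mL/min.
Set (140 − 46) × 85.8 / (72 × SCr) = 85
SCr = (140 − 46) × 85.8 / (72 × 85) = 1.318 mg/dL

1.32 mg/dL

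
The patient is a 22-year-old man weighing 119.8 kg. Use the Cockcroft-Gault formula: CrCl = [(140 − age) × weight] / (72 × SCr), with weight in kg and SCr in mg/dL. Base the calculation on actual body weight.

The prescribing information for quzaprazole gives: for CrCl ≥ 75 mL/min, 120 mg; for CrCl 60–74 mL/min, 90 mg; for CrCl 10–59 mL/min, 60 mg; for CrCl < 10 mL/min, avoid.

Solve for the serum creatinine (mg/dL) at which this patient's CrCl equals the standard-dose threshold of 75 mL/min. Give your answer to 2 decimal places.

2.62 mg/dL

Standard dose requires CrCl ≥ 75 mL/min.
Set (140 − 22) × 119.8 / (72 × SCr) = 75
SCr = (140 − 22) × 119.8 / (72 × 75) = 2.618 mg/dL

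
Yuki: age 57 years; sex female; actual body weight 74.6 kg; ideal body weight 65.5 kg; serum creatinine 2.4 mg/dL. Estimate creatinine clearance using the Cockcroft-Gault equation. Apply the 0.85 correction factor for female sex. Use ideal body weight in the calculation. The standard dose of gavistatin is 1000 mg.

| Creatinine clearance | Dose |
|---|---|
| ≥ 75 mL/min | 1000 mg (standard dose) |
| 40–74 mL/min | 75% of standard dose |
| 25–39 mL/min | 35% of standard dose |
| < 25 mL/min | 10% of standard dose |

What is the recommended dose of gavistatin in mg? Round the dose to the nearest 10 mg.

CrCl = (140 − 57) × 65.5 / (72 × 2.4) × 0.85 = 5436.5 / 172.80 × 0.85 ≈ 26.7 mL/min
CrCl ≈ 27 mL/min → bracket 25–39 mL/min.
35% of 1000 mg = 350 mg

350 mg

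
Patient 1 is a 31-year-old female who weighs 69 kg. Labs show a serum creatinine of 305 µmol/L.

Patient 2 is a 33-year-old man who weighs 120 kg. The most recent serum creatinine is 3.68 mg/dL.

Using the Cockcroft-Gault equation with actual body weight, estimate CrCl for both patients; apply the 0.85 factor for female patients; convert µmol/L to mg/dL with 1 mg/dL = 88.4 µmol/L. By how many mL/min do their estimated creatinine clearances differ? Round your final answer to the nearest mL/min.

Patient 1: SCr = 305 / 88.4 = 3.45 mg/dL
Patient 1: CrCl = (140 − 31) × 69 / (72 × 3.45) × 0.85 = 7521.0 / 248.40 × 0.85 ≈ 25.7 mL/min
Patient 2: CrCl = (140 − 33) × 120 / (72 × 3.68) = 12840.0 / 264.96 ≈ 48.5 mL/min
|25.7 − 48.5| = 22.8 mL/min

23 mL/min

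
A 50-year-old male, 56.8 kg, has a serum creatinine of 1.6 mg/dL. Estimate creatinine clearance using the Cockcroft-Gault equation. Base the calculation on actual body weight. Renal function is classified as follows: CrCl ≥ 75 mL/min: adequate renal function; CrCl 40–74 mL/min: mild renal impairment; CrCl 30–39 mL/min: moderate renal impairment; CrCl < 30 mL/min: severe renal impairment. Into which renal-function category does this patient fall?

mild renal impairment

CrCl = (140 − 50) × 56.8 / (72 × 1.6) = 5112.0 / 115.20 ≈ 44.4 mL/min
44 mL/min falls in the 'mild renal impairment' range.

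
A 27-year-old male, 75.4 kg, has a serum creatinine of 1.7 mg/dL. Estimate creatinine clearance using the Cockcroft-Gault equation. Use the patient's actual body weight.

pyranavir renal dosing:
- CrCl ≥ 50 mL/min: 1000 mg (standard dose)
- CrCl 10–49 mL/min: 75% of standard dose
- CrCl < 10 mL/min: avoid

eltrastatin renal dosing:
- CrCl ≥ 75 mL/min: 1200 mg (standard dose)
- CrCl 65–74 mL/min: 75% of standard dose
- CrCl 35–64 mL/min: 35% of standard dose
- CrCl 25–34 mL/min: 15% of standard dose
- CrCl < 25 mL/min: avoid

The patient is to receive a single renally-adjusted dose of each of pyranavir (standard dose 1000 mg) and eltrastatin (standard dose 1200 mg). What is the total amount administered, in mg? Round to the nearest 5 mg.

1900 mg

CrCl = (140 − 27) × 75.4 / (72 × 1.7) = 8520.2 / 122.40 ≈ 69.6 mL/min
CrCl ≈ 70 mL/min.
pyranavir: ≥ 50 mL/min → 100% of 1000 mg = 1000 mg.
eltrastatin: 65–74 mL/min → 75% of 1200 mg = 900 mg.
Total = 1000 + 900 = 1900 mg.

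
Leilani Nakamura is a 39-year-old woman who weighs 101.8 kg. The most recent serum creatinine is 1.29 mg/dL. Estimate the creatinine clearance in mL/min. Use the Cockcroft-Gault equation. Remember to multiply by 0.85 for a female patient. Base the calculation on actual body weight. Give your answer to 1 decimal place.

CrCl = (140 − 39) × 101.8 / (72 × 1.29) × 0.85 = 10281.8 / 92.88 × 0.85 ≈ 94.1 mL/min

94.1 mL/min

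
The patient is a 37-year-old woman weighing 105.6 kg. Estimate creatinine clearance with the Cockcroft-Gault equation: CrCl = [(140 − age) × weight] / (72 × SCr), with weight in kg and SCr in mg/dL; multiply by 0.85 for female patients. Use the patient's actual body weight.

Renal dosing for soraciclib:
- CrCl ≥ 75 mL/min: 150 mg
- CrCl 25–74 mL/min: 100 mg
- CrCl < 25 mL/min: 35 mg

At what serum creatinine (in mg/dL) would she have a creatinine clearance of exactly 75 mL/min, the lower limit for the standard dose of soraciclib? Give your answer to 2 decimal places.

1.71 mg/dL

Standard dose requires CrCl ≥ 75 mL/min.
Set (140 − 37) × 105.6 × 0.85 / (72 × SCr) = 75
SCr = (140 − 37) × 105.6 × 0.85 / (72 × 75) = 1.712 mg/dL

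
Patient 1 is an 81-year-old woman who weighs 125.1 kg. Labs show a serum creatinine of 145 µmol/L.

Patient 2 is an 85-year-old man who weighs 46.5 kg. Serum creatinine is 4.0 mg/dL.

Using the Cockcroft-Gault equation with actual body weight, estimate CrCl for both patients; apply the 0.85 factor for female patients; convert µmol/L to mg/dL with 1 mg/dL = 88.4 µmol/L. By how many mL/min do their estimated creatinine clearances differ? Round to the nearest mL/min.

44 mL/min

Patient 1: SCr = 145 / 88.4 = 1.64 mg/dL
Patient 1: CrCl = (140 − 81) × 125.1 / (72 × 1.64) × 0.85 = 7380.9 / 118.08 × 0.85 ≈ 53.1 mL/min
Patient 2: CrCl = (140 − 85) × 46.5 / (72 × 4) = 2557.5 / 288.00 ≈ 8.9 mL/min
|53.1 − 8.9| = 44.2 mL/min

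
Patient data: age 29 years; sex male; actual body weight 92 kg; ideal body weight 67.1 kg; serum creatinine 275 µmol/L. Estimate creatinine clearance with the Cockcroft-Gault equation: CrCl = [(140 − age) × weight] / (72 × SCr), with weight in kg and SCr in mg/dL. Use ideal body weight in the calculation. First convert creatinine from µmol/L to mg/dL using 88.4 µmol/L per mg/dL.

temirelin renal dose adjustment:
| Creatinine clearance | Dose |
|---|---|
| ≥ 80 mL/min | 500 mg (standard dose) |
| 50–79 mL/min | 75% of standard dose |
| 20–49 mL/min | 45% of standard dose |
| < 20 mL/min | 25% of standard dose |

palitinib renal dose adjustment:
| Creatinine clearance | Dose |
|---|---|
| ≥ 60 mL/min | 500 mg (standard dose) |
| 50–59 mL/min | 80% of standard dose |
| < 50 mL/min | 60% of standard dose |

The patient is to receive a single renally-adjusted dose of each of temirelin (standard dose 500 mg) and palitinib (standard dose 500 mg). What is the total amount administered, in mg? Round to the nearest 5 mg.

525 mg

SCr = 275 / 88.4 = 3.111 mg/dL
CrCl = (140 − 29) × 67.1 / (72 × 3.111) = 7448.1 / 223.99 ≈ 33.3 mL/min
CrCl ≈ 33 mL/min.
temirelin: 20–49 mL/min → 45% of 500 mg = 225 mg.
palitinib: < 50 mL/min → 60% of 500 mg = 300 mg.
Total = 225 + 300 = 525 mg.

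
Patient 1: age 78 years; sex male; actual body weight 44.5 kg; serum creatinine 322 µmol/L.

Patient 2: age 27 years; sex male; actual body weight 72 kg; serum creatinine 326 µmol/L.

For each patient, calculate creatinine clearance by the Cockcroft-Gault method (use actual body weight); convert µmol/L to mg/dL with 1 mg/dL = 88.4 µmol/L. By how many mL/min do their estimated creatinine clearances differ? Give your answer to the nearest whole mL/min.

20 mL/min

Patient 1: SCr = 322 / 88.4 = 3.643 mg/dL
Patient 1: CrCl = (140 − 78) × 44.5 / (72 × 3.643) = 2759.0 / 262.30 ≈ 10.5 mL/min
Patient 2: SCr = 326 / 88.4 = 3.688 mg/dL
Patient 2: CrCl = (140 − 27) × 72 / (72 × 3.688) = 8136.0 / 265.54 ≈ 30.6 mL/min
|10.5 − 30.6| = 20.1 mL/min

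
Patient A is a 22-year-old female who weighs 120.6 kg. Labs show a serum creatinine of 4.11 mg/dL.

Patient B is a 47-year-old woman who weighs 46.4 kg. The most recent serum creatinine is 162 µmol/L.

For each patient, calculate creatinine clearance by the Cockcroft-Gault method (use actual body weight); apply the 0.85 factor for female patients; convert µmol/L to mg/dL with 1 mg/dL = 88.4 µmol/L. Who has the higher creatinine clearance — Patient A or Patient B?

Patient A

Patient A: CrCl = (140 − 22) × 120.6 / (72 × 4.11) × 0.85 = 14230.8 / 295.92 × 0.85 ≈ 40.9 mL/min
Patient B: SCr = 162 / 88.4 = 1.833 mg/dL
Patient B: CrCl = (140 − 47) × 46.4 / (72 × 1.833) × 0.85 = 4315.2 / 131.98 × 0.85 ≈ 27.8 mL/min
40.9 vs 27.8 mL/min → Patient A is higher.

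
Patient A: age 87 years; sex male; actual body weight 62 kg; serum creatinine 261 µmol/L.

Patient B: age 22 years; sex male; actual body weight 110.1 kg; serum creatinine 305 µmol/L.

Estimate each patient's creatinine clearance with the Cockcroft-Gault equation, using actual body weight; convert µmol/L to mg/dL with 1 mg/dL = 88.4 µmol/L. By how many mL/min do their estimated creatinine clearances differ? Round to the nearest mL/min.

37 mL/min

Patient A: SCr = 261 / 88.4 = 2.952 mg/dL
Patient A: CrCl = (140 − 87) × 62 / (72 × 2.952) = 3286.0 / 212.54 ≈ 15.5 mL/min
Patient B: SCr = 305 / 88.4 = 3.45 mg/dL
Patient B: CrCl = (140 − 22) × 110.1 / (72 × 3.45) = 12991.8 / 248.40 ≈ 52.3 mL/min
|15.5 − 52.3| = 36.8 mL/min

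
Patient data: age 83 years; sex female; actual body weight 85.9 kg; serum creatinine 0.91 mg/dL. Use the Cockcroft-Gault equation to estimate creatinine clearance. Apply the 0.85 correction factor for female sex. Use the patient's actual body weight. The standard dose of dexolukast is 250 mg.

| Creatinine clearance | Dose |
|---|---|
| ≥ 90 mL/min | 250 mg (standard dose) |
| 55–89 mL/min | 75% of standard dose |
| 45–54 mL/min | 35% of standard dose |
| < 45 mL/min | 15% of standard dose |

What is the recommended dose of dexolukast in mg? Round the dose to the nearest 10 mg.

190 mg

CrCl = (140 − 83) × 85.9 / (72 × 0.91) × 0.85 = 4896.3 / 65.52 × 0.85 ≈ 63.5 mL/min
CrCl ≈ 64 mL/min → bracket 55–89 mL/min.
75% of 250 mg = 187.5 mg → 190 mg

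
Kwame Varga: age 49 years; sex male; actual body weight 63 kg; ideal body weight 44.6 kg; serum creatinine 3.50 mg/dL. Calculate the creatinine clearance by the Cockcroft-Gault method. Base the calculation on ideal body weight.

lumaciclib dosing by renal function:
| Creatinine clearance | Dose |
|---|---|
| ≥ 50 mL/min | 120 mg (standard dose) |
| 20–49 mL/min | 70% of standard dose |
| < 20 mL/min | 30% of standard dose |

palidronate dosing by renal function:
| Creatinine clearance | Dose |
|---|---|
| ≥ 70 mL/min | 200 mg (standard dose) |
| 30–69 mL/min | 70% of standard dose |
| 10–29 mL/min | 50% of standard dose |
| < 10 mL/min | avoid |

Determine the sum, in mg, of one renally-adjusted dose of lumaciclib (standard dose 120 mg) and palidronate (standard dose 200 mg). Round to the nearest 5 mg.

135 mg

CrCl = (140 − 49) × 44.6 / (72 × 3.5) = 4058.6 / 252.00 ≈ 16.1 mL/min
CrCl ≈ 16 mL/min.
lumaciclib: < 20 mL/min → 30% of 120 mg = 36 mg.
palidronate: 10–29 mL/min → 50% of 200 mg = 100 mg.
Total = 36 + 100 = 136 mg.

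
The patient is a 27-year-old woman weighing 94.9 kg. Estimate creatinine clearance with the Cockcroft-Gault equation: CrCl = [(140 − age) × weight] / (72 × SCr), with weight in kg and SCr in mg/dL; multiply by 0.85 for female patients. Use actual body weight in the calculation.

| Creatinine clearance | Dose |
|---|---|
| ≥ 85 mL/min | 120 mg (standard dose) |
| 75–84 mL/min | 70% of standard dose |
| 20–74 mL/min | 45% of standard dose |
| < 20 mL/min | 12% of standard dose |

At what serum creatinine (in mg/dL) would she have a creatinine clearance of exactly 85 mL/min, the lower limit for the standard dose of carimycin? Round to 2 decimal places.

Standard dose requires CrCl ≥ 85 mL/min.
Set (140 − 27) × 94.9 × 0.85 / (72 × SCr) = 85
SCr = (140 − 27) × 94.9 × 0.85 / (72 × 85) = 1.489 mg/dL

1.49 mg/dL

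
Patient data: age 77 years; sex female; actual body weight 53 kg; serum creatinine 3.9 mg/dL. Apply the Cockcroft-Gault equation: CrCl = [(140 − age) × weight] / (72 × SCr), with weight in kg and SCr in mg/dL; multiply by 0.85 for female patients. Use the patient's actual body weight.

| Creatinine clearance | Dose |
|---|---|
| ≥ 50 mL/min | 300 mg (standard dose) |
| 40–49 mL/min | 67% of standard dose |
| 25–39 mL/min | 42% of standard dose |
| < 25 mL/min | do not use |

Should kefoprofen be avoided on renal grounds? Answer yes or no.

CrCl = (140 − 77) × 53 / (72 × 3.9) × 0.85 = 3339.0 / 280.80 × 0.85 ≈ 10.1 mL/min
CrCl ≈ 10 mL/min, which is < 25 mL/min.

yes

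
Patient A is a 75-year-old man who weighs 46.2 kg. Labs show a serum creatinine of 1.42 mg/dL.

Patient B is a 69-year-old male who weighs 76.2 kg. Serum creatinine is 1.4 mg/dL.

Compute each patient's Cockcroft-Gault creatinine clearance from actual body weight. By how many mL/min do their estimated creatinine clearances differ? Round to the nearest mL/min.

24 mL/min

Patient A: CrCl = (140 − 75) × 46.2 / (72 × 1.42) = 3003.0 / 102.24 ≈ 29.4 mL/min
Patient B: CrCl = (140 − 69) × 76.2 / (72 × 1.4) = 5410.2 / 100.80 ≈ 53.7 mL/min
|29.4 − 53.7| = 24.3 mL/min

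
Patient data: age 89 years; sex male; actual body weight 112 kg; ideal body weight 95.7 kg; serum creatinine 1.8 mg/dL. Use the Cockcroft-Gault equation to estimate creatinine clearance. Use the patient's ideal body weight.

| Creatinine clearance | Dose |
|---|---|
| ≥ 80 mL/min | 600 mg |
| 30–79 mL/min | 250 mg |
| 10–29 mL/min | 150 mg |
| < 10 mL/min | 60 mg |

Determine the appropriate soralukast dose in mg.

CrCl = (140 − 89) × 95.7 / (72 × 1.8) = 4880.7 / 129.60 ≈ 37.7 mL/min
CrCl ≈ 38 mL/min → bracket 30–79 mL/min.
Dose for this bracket: 250 mg.

250 mg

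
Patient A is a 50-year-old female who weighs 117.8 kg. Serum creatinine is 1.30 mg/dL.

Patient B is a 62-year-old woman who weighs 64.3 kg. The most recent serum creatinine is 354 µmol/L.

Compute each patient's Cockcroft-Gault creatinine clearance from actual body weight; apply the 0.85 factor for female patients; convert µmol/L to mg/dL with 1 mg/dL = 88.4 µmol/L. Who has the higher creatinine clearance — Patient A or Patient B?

Patient A

Patient A: CrCl = (140 − 50) × 117.8 / (72 × 1.3) × 0.85 = 10602.0 / 93.60 × 0.85 ≈ 96.3 mL/min
Patient B: SCr = 354 / 88.4 = 4.005 mg/dL
Patient B: CrCl = (140 − 62) × 64.3 / (72 × 4.005) × 0.85 = 5015.4 / 288.36 × 0.85 ≈ 14.8 mL/min
96.3 vs 14.8 mL/min → Patient A is higher.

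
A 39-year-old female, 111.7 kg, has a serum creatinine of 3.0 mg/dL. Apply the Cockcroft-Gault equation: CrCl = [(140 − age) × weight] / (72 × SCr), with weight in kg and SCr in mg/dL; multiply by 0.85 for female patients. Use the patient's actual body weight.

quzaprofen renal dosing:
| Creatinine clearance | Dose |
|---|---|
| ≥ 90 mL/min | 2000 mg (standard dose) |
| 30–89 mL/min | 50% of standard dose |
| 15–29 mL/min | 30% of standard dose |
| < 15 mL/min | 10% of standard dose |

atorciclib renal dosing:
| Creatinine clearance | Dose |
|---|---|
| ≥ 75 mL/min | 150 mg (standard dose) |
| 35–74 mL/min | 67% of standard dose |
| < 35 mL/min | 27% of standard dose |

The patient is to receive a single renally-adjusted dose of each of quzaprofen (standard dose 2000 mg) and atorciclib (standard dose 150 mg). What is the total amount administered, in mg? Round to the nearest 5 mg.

CrCl = (140 − 39) × 111.7 / (72 × 3) × 0.85 = 11281.7 / 216.00 × 0.85 ≈ 44.4 mL/min
CrCl ≈ 44 mL/min.
quzaprofen: 30–89 mL/min → 50% of 2000 mg = 1000 mg.
atorciclib: 35–74 mL/min → 67% of 150 mg = 100.5 mg.
Total = 1000 + 100.5 = 1100.5 mg.

1100 mg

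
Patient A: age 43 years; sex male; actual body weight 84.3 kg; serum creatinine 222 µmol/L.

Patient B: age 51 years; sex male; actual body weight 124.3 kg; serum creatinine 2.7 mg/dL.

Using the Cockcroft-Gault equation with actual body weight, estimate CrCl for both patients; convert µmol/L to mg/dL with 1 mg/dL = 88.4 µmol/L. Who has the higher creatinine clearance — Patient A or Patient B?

Patient B

Patient A: SCr = 222 / 88.4 = 2.511 mg/dL
Patient A: CrCl = (140 − 43) × 84.3 / (72 × 2.511) = 8177.1 / 180.79 ≈ 45.2 mL/min
Patient B: CrCl = (140 − 51) × 124.3 / (72 × 2.7) = 11062.7 / 194.40 ≈ 56.9 mL/min
45.2 vs 56.9 mL/min → Patient B is higher.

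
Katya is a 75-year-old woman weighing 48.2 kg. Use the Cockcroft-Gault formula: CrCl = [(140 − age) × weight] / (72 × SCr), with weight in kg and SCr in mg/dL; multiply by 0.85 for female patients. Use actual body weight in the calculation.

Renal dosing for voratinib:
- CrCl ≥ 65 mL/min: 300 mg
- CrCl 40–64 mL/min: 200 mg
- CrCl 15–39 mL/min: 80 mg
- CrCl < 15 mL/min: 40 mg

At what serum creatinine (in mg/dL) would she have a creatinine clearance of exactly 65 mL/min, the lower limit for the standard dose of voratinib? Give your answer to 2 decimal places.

0.57 mg/dL

Standard dose requires CrCl ≥ 65 mL/min.
Set (140 − 75) × 48.2 × 0.85 / (72 × SCr) = 65
SCr = (140 − 75) × 48.2 × 0.85 / (72 × 65) = 0.569 mg/dL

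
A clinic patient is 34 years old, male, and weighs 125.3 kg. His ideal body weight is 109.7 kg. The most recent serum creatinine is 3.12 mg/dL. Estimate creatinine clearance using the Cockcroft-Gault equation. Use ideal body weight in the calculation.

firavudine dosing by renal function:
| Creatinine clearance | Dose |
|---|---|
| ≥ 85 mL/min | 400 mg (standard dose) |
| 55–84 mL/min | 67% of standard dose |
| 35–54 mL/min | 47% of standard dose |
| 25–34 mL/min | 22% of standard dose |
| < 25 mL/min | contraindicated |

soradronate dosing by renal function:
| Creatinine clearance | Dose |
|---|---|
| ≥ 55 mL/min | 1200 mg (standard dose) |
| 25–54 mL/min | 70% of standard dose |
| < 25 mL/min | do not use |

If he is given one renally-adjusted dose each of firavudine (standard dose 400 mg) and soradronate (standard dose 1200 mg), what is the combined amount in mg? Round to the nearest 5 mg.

1030 mg

CrCl = (140 − 34) × 109.7 / (72 × 3.12) = 11628.2 / 224.64 ≈ 51.8 mL/min
CrCl ≈ 52 mL/min.
firavudine: 35–54 mL/min → 47% of 400 mg = 188 mg.
soradronate: 25–54 mL/min → 70% of 1200 mg = 840 mg.
Total = 188 + 840 = 1028 mg.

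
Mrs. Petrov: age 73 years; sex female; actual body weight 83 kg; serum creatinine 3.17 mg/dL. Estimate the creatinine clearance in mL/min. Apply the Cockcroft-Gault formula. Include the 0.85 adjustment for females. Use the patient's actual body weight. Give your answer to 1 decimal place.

CrCl = (140 − 73) × 83 / (72 × 3.17) × 0.85 = 5561.0 / 228.24 × 0.85 ≈ 20.7 mL/min

20.7 mL/min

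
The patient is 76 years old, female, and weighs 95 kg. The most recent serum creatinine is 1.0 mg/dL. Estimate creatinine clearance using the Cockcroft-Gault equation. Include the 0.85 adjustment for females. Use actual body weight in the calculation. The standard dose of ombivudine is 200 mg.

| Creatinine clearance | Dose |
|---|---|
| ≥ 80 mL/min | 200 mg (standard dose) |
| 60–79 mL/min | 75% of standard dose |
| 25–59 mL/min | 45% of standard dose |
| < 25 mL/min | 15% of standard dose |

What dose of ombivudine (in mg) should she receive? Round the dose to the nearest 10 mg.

150 mg

CrCl = (140 − 76) × 95 / (72 × 1) × 0.85 = 6080.0 / 72.00 × 0.85 ≈ 71.8 mL/min
CrCl ≈ 72 mL/min → bracket 60–79 mL/min.
75% of 200 mg = 150 mg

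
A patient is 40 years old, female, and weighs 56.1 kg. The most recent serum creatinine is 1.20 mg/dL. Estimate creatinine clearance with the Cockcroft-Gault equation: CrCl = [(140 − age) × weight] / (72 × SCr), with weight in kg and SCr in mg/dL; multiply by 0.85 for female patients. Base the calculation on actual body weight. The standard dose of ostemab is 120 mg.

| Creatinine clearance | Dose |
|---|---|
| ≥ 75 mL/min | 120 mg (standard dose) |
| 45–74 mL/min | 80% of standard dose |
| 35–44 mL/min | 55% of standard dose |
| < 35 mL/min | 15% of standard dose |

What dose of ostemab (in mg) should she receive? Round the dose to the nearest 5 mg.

CrCl = (140 − 40) × 56.1 / (72 × 1.2) × 0.85 = 5610.0 / 86.40 × 0.85 ≈ 55.2 mL/min
CrCl ≈ 55 mL/min → bracket 45–74 mL/min.
80% of 120 mg = 96 mg → 95 mg

95 mg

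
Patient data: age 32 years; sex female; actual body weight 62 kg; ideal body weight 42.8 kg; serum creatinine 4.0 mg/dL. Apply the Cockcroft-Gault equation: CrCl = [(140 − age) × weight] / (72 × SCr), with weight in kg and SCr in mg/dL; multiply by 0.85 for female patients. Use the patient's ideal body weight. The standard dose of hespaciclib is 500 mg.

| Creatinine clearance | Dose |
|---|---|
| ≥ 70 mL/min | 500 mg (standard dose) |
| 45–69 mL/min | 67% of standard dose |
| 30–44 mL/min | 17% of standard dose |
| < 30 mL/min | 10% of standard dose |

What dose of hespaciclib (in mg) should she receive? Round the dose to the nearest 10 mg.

CrCl = (140 − 32) × 42.8 / (72 × 4) × 0.85 = 4622.4 / 288.00 × 0.85 ≈ 13.6 mL/min
CrCl ≈ 14 mL/min → bracket < 30 mL/min.
10% of 500 mg = 50 mg

50 mg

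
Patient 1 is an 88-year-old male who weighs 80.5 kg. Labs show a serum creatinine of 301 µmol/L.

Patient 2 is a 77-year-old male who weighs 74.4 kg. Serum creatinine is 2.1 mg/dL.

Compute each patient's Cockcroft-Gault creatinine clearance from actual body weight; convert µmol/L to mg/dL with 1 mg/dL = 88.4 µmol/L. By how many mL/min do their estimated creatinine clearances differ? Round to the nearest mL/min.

14 mL/min

Patient 1: SCr = 301 / 88.4 = 3.405 mg/dL
Patient 1: CrCl = (140 − 88) × 80.5 / (72 × 3.405) = 4186.0 / 245.16 ≈ 17.1 mL/min
Patient 2: CrCl = (140 − 77) × 74.4 / (72 × 2.1) = 4687.2 / 151.20 ≈ 31.0 mL/min
|17.1 − 31.0| = 13.9 mL/min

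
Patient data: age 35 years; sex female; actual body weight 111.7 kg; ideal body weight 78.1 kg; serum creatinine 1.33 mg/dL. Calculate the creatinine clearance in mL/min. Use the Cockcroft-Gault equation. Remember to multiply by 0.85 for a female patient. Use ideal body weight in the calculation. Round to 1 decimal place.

72.8 mL/min

CrCl = (140 − 35) × 78.1 / (72 × 1.33) × 0.85 = 8200.5 / 95.76 × 0.85 ≈ 72.8 mL/min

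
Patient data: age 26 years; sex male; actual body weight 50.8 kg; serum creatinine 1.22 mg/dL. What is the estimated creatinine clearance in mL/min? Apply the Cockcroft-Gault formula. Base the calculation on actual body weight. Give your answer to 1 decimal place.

65.9 mL/min

CrCl = (140 − 26) × 50.8 / (72 × 1.22) = 5791.2 / 87.84 ≈ 65.9 mL/min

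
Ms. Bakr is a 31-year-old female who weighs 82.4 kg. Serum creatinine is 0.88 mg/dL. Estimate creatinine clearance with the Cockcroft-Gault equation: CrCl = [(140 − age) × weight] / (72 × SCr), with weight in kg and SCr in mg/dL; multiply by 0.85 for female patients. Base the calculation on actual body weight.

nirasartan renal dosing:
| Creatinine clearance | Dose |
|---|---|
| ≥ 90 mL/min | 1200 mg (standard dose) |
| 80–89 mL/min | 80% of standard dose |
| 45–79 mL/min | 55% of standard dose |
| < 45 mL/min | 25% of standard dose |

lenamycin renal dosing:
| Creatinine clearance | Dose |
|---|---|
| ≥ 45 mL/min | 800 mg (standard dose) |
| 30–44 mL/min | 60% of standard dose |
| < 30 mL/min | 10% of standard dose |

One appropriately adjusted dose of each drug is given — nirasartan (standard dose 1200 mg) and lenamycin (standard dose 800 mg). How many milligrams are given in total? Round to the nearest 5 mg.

CrCl = (140 − 31) × 82.4 / (72 × 0.88) × 0.85 = 8981.6 / 63.36 × 0.85 ≈ 120.5 mL/min
CrCl ≈ 120 mL/min.
nirasartan: ≥ 90 mL/min → 100% of 1200 mg = 1200 mg.
lenamycin: ≥ 45 mL/min → 100% of 800 mg = 800 mg.
Total = 1200 + 800 = 2000 mg.

2000 mg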